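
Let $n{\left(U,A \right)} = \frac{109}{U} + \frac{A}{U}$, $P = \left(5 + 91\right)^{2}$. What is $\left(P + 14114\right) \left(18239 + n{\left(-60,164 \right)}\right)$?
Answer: $\frac{850819437}{2} \approx 4.2541 \cdot 10^{8}$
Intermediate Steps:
$P = 9216$ ($P = 96^{2} = 9216$)
$\left(P + 14114\right) \left(18239 + n{\left(-60,164 \right)}\right) = \left(9216 + 14114\right) \left(18239 + \frac{109 + 164}{-60}\right) = 23330 \left(18239 - \frac{91}{20}\right) = 23330 \cdot \frac{364689}{20} = \frac{850819437}{2}$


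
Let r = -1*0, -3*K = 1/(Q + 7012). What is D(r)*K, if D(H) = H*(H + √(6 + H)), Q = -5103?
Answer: 0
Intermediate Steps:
K = -1/5727 (K = -1/(3*(-5103 + 7012)) = -⅓/1909 = -⅓*1/1909 = -1/5727 ≈ -0.00017461)
r = 0
D(r)*K = (0*(0 + √(6 + 0)))*(-1/5727) = (0*(0 + √6))*(-1/5727) = (0*√6)*(-1/5727) = 0*(-1/5727) = 0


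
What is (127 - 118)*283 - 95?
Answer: 2452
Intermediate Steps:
(127 - 118)*283 - 95 = 9*283 - 95 = 2547 - 95 = 2452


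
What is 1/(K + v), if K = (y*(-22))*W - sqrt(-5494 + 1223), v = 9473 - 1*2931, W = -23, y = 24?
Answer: 18686/349170867 + I*sqrt(4271)/349170867 ≈ 5.3515e-5 + 1.8717e-7*I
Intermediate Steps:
v = 6542 (v = 9473 - 2931 = 6542)
K = 12144 - I*sqrt(4271) (K = (24*(-22))*(-23) - sqrt(-5494 + 1223) = -528*(-23) - sqrt(-4271) = 12144 - I*sqrt(4271) ≈ 12144.0 - 65.353*I)
1/(K + v) = 1/((12144 - I*sqrt(4271)) + 6542) = 1/(18686 - I*sqrt(4271))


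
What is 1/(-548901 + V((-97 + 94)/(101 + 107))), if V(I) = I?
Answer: -208/114171411 ≈ -1.8218e-6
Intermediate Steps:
1/(-548901 + V((-97 + 94)/(101 + 107))) = 1/(-548901 + (-97 + 94)/(101 + 107)) = 1/(-548901 - 3/208) = 1/(-114171411/208) = -208/114171411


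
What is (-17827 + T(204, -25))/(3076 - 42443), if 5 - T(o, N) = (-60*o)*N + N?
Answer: 323797/39367 ≈ 8.2251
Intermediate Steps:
T(o, N) = 5 - N + 60*N*o (T(o, N) = 5 - ((-60*o)*N + N) = 5 - (-60*N*o + N) = 5 - (N - 60*N*o) = 5 + (-N + 60*N*o) = 5 - N + 60*N*o)
(-17827 + T(204, -25))/(3076 - 42443) = (-17827 + (5 - 1*(-25) + 60*(-25)*204))/(3076 - 42443) = (-17827 + (5 + 25 - 306000))/(-39367) = (-17827 - 305970)*(-1/39367) = -323797*(-1/39367) = 323797/39367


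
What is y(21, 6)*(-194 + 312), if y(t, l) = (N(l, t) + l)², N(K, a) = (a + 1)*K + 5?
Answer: 2412982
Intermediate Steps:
N(K, a) = 5 + K*(1 + a) (N(K, a) = (1 + a)*K + 5 = K*(1 + a) + 5 = 5 + K*(1 + a))
y(t, l) = (5 + 2*l + l*t)² (y(t, l) = ((5 + l + l*t) + l)² = (5 + 2*l + l*t)²)
y(21, 6)*(-194 + 312) = (5 + 2*6 + 6*21)²*(-194 + 312) = (5 + 12 + 126)²*118 = 143²*118 = 20449*118 = 2412982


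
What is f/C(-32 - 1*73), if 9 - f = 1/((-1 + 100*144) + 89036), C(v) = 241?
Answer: 930914/24927835 ≈ 0.037344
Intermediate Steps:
f = 930914/103435 (f = 9 - 1/((-1 + 100*144) + 89036) = 9 - 1/((-1 + 14400) + 89036) = 9 - 1/(14399 + 89036) = 9 - 1/103435 = 930914/103435 ≈ 9.0000)
f/C(-32 - 1*73) = (930914/103435)/241 = (930914/103435)*(1/241) = 930914/24927835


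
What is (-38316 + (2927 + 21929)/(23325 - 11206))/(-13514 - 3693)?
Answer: 464326748/208531633 ≈ 2.2267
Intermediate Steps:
(-38316 + (2927 + 21929)/(23325 - 11206))/(-13514 - 3693) = (-38316 + 24856/12119)/(-17207) = (-38316 + 24856*(1/12119))*(-1/17207) = (-38316 + 24856/12119)*(-1/17207) = -464326748/12119*(-1/17207) = 464326748/208531633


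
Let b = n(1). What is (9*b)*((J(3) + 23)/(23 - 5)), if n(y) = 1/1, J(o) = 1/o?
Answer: 35/3 ≈ 11.667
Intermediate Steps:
n(y) = 1 (n(y) = 1*1 = 1)
b = 1
(9*b)*((J(3) + 23)/(23 - 5)) = (9*1)*((1/3 + 23)/(23 - 5)) = 9*((⅓ + 23)/18) = 9*((70/3)*(1/18)) = 9*(35/27) = 35/3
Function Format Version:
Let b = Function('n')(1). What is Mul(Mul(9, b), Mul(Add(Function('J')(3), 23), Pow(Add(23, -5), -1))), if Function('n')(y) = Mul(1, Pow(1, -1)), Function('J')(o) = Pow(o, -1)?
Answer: Rational(35, 3) ≈ 11.667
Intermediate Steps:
Function('n')(y) = 1 (Function('n')(y) = Mul(1, 1) = 1)
b = 1
Mul(Mul(9, b), Mul(Add(Function('J')(3), 23), Pow(Add(23, -5), -1))) = Mul(Mul(9, 1), Mul(Add(Pow(3, -1), 23), Pow(Add(23, -5), -1))) = Mul(9, Mul(Add(Rational(1, 3), 23), Pow(18, -1))) = Mul(9, Mul(Rational(70, 3), Rational(1, 18))) = Mul(9, Rational(35, 27)) = Rational(35, 3)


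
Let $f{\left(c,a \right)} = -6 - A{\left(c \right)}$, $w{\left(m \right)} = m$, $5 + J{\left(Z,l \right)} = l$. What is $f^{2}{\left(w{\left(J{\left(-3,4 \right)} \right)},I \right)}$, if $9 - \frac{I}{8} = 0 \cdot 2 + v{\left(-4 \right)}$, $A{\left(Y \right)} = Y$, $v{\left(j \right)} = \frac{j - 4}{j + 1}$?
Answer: $25$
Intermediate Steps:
$v{\left(j \right)} = \frac{-4 + j}{1 + j}$
$J{\left(Z,l \right)} = -5 + l$
$I = \frac{152}{3}$ ($I = 72 - 8 \left(0 \cdot 2 + \frac{-4 - 4}{1 - 4}\right) = 72 - 8 \left(0 + \frac{1}{-3} \left(-8\right)\right) = 72 - 8 \left(0 - - \frac{8}{3}\right) = 72 - 8 \left(0 + \frac{8}{3}\right) = 72 - \frac{64}{3} = \frac{152}{3} \approx 50.667$)
$f{\left(c,a \right)} = -6 - c$
$f^{2}{\left(w{\left(J{\left(-3,4 \right)} \right)},I \right)} = \left(-6 - \left(-5 + 4\right)\right)^{2} = \left(-6 - -1\right)^{2} = \left(-6 + 1\right)^{2} = \left(-5\right)^{2} = 25$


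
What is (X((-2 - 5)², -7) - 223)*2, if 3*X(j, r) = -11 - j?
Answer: -486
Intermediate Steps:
X(j, r) = -11/3 - j/3 (X(j, r) = (-11 - j)/3 = -11/3 - j/3)
(X((-2 - 5)², -7) - 223)*2 = ((-11/3 - (-2 - 5)²/3) - 223)*2 = ((-11/3 - ⅓*(-7)²) - 223)*2 = ((-11/3 - ⅓*49) - 223)*2 = ((-11/3 - 49/3) - 223)*2 = (-20 - 223)*2 = -243*2 = -486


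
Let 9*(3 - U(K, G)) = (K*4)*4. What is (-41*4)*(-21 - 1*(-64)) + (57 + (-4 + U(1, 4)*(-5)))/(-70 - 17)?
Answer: -5522138/783 ≈ -7052.5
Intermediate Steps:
U(K, G) = 3 - 16*K/9 (U(K, G) = 3 - K*4*4/9 = 3 - 4*K*4/9 = 3 - 16*K/9)
(-41*4)*(-21 - 1*(-64)) + (57 + (-4 + U(1, 4)*(-5)))/(-70 - 17) = (-41*4)*(-21 - 1*(-64)) + (57 + (-4 + (3 - 16/9*1)*(-5)))/(-70 - 17) = -164*(-21 + 64) + (57 + (-4 + (3 - 16/9)*(-5)))/(-87) = -164*43 + (57 + (-4 + (11/9)*(-5)))*(-1/87) = -7052 + (57 + (-4 - 55/9))*(-1/87) = -7052 + (57 - 91/9)*(-1/87) = -7052 + (422/9)*(-1/87) = -7052 - 422/783 = -5522138/783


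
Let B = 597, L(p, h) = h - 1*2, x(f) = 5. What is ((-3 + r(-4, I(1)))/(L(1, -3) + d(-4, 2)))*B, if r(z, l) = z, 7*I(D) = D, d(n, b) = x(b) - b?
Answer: 4179/2 ≈ 2089.5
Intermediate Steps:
L(p, h) = -2 + h (L(p, h) = h - 2 = -2 + h)
d(n, b) = 5 - b
I(D) = D/7
((-3 + r(-4, I(1)))/(L(1, -3) + d(-4, 2)))*B = ((-3 - 4)/((-2 - 3) + (5 - 1*2)))*597 = -7/(-5 + (5 - 2))*597 = -7/(-5 + 3)*597 = -7/(-2)*597 = -7*(-½)*597 = (7/2)*597 = 4179/2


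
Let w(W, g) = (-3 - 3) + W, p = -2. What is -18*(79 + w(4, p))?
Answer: -1386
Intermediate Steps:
w(W, g) = -6 + W
-18*(79 + w(4, p)) = -18*(79 + (-6 + 4)) = -18*(79 - 2) = -18*77 = -1386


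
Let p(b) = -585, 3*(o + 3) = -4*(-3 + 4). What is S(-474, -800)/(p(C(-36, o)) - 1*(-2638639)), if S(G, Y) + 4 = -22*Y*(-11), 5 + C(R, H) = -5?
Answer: -96802/1319027 ≈ -0.073389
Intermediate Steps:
o = -13/3 (o = -3 + (-4*(-3 + 4))/3 = -3 + (-4*1)/3 = -3 + (⅓)*(-4) = -3 - 4/3 = -13/3 ≈ -4.3333)
C(R, H) = -10 (C(R, H) = -5 - 5 = -10)
S(G, Y) = -4 + 242*Y (S(G, Y) = -4 - 22*Y*(-11) = -4 + 242*Y)
S(-474, -800)/(p(C(-36, o)) - 1*(-2638639)) = (-4 + 242*(-800))/(-585 - 1*(-2638639)) = (-4 - 193600)/(-585 + 2638639) = -193604/2638054 = -193604*1/2638054 = -96802/1319027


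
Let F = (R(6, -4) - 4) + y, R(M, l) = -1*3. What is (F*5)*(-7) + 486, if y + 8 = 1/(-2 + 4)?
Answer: 1987/2 ≈ 993.50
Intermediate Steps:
R(M, l) = -3
y = -15/2 (y = -8 + 1/(-2 + 4) = -8 + 1/2 = -8 + ½ = -15/2 ≈ -7.5000)
F = -29/2 (F = (-3 - 4) - 15/2 = -7 - 15/2 = -29/2 ≈ -14.500)
(F*5)*(-7) + 486 = -29/2*5*(-7) + 486 = -145/2*(-7) + 486 = 1015/2 + 486 = 1987/2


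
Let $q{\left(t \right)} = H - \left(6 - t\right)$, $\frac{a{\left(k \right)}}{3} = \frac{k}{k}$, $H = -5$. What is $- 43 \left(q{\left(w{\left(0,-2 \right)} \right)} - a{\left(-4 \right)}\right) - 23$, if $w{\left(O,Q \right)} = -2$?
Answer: $665$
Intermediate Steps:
$a{\left(k \right)} = 3$ ($a{\left(k \right)} = 3 \frac{k}{k} = 3 \cdot 1 = 3$)
$q{\left(t \right)} = -11 + t$ ($q{\left(t \right)} = -5 - \left(6 - t\right) = -5 + \left(-6 + t\right) = -11 + t$)
$- 43 \left(q{\left(w{\left(0,-2 \right)} \right)} - a{\left(-4 \right)}\right) - 23 = - 43 \left(\left(-11 - 2\right) - 3\right) - 23 = - 43 \left(-13 - 3\right) - 23 = \left(-43\right) \left(-16\right) - 23 = 688 - 23 = 665$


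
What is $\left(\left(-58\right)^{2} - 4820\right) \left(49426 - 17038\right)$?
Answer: $-47156928$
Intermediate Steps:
$\left(\left(-58\right)^{2} - 4820\right) \left(49426 - 17038\right) = \left(3364 - 4820\right) 32388 = \left(-1456\right) 32388 = -47156928$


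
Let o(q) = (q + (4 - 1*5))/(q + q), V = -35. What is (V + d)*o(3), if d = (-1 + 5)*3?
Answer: -23/3 ≈ -7.6667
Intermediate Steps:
o(q) = (-1 + q)/(2*q) (o(q) = (q + (4 - 5))/((2*q)) = (q - 1)*(1/(2*q)) = (-1 + q)*(1/(2*q)) = (-1 + q)/(2*q))
d = 12 (d = 4*3 = 12)
(V + d)*o(3) = (-35 + 12)*((½)*(-1 + 3)/3) = -23*2/(2*3) = -23*⅓ = -23/3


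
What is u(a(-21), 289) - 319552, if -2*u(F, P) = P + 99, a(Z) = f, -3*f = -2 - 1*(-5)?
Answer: -319746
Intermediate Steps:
f = -1 (f = -(-2 - 1*(-5))/3 = -(-2 + 5)/3 = -1/3*3 = -1)
a(Z) = -1
u(F, P) = -99/2 - P/2 (u(F, P) = -(P + 99)/2 = -(99 + P)/2 = -99/2 - P/2)
u(a(-21), 289) - 319552 = (-99/2 - 1/2*289) - 319552 = (-99/2 - 289/2) - 319552 = -194 - 319552 = -319746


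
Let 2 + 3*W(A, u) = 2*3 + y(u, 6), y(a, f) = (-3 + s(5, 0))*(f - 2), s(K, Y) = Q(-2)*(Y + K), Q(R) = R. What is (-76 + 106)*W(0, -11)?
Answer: -480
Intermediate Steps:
s(K, Y) = -2*K - 2*Y (s(K, Y) = -2*(Y + K) = -2*(K + Y) = -2*K - 2*Y)
y(a, f) = 26 - 13*f (y(a, f) = (-3 + (-2*5 - 2*0))*(f - 2) = (-3 + (-10 + 0))*(-2 + f) = (-3 - 10)*(-2 + f) = -13*(-2 + f) = 26 - 13*f)
W(A, u) = -16 (W(A, u) = -⅔ + (2*3 + (26 - 13*6))/3 = -⅔ + (6 + (26 - 78))/3 = -⅔ + (6 - 52)/3 = -⅔ + (⅓)*(-46) = -⅔ - 46/3 = -16)
(-76 + 106)*W(0, -11) = (-76 + 106)*(-16) = 30*(-16) = -480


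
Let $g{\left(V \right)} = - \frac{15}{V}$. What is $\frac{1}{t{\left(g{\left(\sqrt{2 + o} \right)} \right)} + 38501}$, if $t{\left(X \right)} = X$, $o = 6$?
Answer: $\frac{308008}{11858615783} + \frac{30 \sqrt{2}}{11858615783} \approx 2.5977 \cdot 10^{-5}$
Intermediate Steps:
$\frac{1}{t{\left(g{\left(\sqrt{2 + o} \right)} \right)} + 38501} = \frac{1}{- \frac{15}{\sqrt{2 + 6}} + 38501} = \frac{1}{- \frac{15}{\sqrt{8}} + 38501} = \frac{1}{- \frac{15}{2 \sqrt{2}} + 38501} = \frac{1}{- 15 \frac{\sqrt{2}}{4} + 38501} = \frac{1}{- \frac{15 \sqrt{2}}{4} + 38501} = \frac{1}{38501 - \frac{15 \sqrt{2}}{4}}$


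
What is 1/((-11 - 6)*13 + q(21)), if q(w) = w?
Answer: -1/200 ≈ -0.0050000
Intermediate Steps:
1/((-11 - 6)*13 + q(21)) = 1/((-11 - 6)*13 + 21) = 1/(-17*13 + 21) = 1/(-221 + 21) = 1/(-200) = -1/200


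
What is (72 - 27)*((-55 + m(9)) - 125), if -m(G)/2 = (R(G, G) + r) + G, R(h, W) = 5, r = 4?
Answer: -9720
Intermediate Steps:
m(G) = -18 - 2*G (m(G) = -2*((5 + 4) + G) = -2*(9 + G) = -18 - 2*G)
(72 - 27)*((-55 + m(9)) - 125) = (72 - 27)*((-55 + (-18 - 2*9)) - 125) = 45*((-55 + (-18 - 18)) - 125) = 45*((-55 - 36) - 125) = 45*(-91 - 125) = 45*(-216) = -9720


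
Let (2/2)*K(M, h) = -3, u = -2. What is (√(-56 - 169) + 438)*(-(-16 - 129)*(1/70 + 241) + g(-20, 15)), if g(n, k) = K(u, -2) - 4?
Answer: 107126259/7 + 7337415*I/14 ≈ 1.5304e+7 + 5.241e+5*I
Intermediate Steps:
K(M, h) = -3
g(n, k) = -7 (g(n, k) = -3 - 4 = -7)
(√(-56 - 169) + 438)*(-(-16 - 129)*(1/70 + 241) + g(-20, 15)) = (√(-56 - 169) + 438)*(-(-16 - 129)*(1/70 + 241) - 7) = (√(-225) + 438)*(-(-145)*(1/70 + 241) - 7) = (15*I + 438)*(-(-145)*16871/70 - 7) = (438 + 15*I)*(-1*(-489259/14) - 7) = (438 + 15*I)*(489259/14 - 7) = (438 + 15*I)*(489161/14) = 107126259/7 + 7337415*I/14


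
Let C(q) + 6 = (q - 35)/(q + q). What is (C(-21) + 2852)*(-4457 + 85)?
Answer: -37345624/3 ≈ -1.2449e+7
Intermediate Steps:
C(q) = -6 + (-35 + q)/(2*q) (C(q) = -6 + (q - 35)/(q + q) = -6 + (-35 + q)/((2*q)) = -6 + (-35 + q)*(1/(2*q)) = -6 + (-35 + q)/(2*q))
(C(-21) + 2852)*(-4457 + 85) = ((½)*(-35 - 11*(-21))/(-21) + 2852)*(-4457 + 85) = ((½)*(-1/21)*(-35 + 231) + 2852)*(-4372) = ((½)*(-1/21)*196 + 2852)*(-4372) = (-14/3 + 2852)*(-4372) = (8542/3)*(-4372) = -37345624/3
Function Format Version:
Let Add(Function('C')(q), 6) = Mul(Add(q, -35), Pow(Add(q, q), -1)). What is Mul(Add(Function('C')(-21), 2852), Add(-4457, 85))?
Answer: Rational(-37345624, 3) ≈ -1.2449e+7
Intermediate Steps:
Function('C')(q) = Add(-6, Mul(Rational(1, 2), Pow(q, -1), Add(-35, q))) (Function('C')(q) = Add(-6, Mul(Add(q, -35), Pow(Add(q, q), -1))) = Add(-6, Mul(Add(-35, q), Pow(Mul(2, q), -1))) = Add(-6, Mul(Add(-35, q), Mul(Rational(1, 2), Pow(q, -1)))) = Add(-6, Mul(Rational(1, 2), Pow(q, -1), Add(-35, q))))
Mul(Add(Function('C')(-21), 2852), Add(-4457, 85)) = Mul(Add(Mul(Rational(1, 2), Pow(-21, -1), Add(-35, Mul(-11, -21))), 2852), Add(-4457, 85)) = Mul(Add(Mul(Rational(1, 2), Rational(-1, 21), Add(-35, 231)), 2852), -4372) = Mul(Add(Mul(Rational(1, 2), Rational(-1, 21), 196), 2852), -4372) = Mul(Add(Rational(-14, 3), 2852), -4372) = Mul(Rational(8542, 3), -4372) = Rational(-37345624, 3)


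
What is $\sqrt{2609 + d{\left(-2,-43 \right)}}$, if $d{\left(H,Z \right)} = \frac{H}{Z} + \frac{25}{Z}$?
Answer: $\frac{2 \sqrt{1205763}}{43} \approx 51.073$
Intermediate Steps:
$d{\left(H,Z \right)} = \frac{25}{Z} + \frac{H}{Z}$
$\sqrt{2609 + d{\left(-2,-43 \right)}} = \sqrt{2609 + \frac{25 - 2}{-43}} = \sqrt{2609 - \frac{23}{43}} = \sqrt{\frac{112164}{43}} = \frac{2 \sqrt{1205763}}{43}$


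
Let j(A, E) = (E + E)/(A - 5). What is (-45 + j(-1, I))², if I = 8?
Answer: 20449/9 ≈ 2272.1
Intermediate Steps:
j(A, E) = 2*E/(-5 + A) (j(A, E) = (2*E)/(-5 + A) = 2*E/(-5 + A))
(-45 + j(-1, I))² = (-45 + 2*8/(-5 - 1))² = (-45 + 2*8/(-6))² = (-45 + 2*8*(-⅙))² = (-45 - 8/3)² = (-143/3)² = 20449/9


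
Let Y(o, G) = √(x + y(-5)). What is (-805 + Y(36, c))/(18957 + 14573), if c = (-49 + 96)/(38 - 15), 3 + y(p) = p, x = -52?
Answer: -23/958 + I*√15/16765 ≈ -0.024008 + 0.00023102*I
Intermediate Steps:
y(p) = -3 + p
c = 47/23 ≈ 2.0435
Y(o, G) = 2*I*√15 (Y(o, G) = √(-52 + (-3 - 5)) = √(-52 - 8) = √(-60) = 2*I*√15)
(-805 + Y(36, c))/(18957 + 14573) = (-805 + 2*I*√15)/(18957 + 14573) = (-805 + 2*I*√15)/33530 = (-805 + 2*I*√15)*(1/33530) = -23/958 + I*√15/16765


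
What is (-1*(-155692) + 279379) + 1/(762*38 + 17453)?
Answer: 20191210040/46409 ≈ 4.3507e+5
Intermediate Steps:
(-1*(-155692) + 279379) + 1/(762*38 + 17453) = (155692 + 279379) + 1/(28956 + 17453) = 435071 + 1/46409 = 20191210040/46409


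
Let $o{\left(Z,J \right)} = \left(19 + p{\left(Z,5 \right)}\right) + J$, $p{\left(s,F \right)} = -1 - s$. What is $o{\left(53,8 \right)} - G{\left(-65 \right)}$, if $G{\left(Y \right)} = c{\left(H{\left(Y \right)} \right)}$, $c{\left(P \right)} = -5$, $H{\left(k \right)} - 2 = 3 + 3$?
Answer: $-22$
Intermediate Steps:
$H{\left(k \right)} = 8$ ($H{\left(k \right)} = 2 + \left(3 + 3\right) = 2 + 6 = 8$)
$G{\left(Y \right)} = -5$
$o{\left(Z,J \right)} = 18 + J - Z$ ($o{\left(Z,J \right)} = \left(19 - \left(1 + Z\right)\right) + J = \left(18 - Z\right) + J = 18 + J - Z$)
$o{\left(53,8 \right)} - G{\left(-65 \right)} = \left(18 + 8 - 53\right) - -5 = \left(18 + 8 - 53\right) + 5 = -27 + 5 = -22$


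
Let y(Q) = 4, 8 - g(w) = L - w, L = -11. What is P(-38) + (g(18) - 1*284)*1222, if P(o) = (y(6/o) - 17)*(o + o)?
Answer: -300846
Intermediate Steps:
g(w) = 19 + w (g(w) = 8 - (-11 - w) = 8 + (11 + w) = 19 + w)
P(o) = -26*o (P(o) = (4 - 17)*(o + o) = -26*o)
P(-38) + (g(18) - 1*284)*1222 = -26*(-38) + ((19 + 18) - 1*284)*1222 = 988 + (37 - 284)*1222 = 988 - 247*1222 = 988 - 301834 = -300846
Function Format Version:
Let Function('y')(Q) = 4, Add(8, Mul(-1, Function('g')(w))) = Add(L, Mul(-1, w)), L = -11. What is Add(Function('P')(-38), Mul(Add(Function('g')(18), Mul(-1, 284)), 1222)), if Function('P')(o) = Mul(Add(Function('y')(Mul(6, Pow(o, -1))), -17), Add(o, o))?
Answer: -300846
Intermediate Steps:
Function('g')(w) = Add(19, w) (Function('g')(w) = Add(8, Mul(-1, Add(-11, Mul(-1, w)))) = Add(8, Add(11, w)) = Add(19, w))
Function('P')(o) = Mul(-26, o) (Function('P')(o) = Mul(Add(4, -17), Add(o, o)) = Mul(-13, Mul(2, o)) = Mul(-26, o))
Add(Function('P')(-38), Mul(Add(Function('g')(18), Mul(-1, 284)), 1222)) = Add(Mul(-26, -38), Mul(Add(Add(19, 18), Mul(-1, 284)), 1222)) = Add(988, Mul(Add(37, -284), 1222)) = Add(988, Mul(-247, 1222)) = Add(988, -301834) = -300846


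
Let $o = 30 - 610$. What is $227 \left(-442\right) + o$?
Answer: $-100914$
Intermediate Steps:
$o = -580$
$227 \left(-442\right) + o = 227 \left(-442\right) - 580 = -100334 - 580 = -100914$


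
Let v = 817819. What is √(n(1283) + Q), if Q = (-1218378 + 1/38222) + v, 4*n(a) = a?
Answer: I*√584716578057691/38222 ≈ 632.64*I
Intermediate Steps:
n(a) = a/4
Q = -15310166097/38222 (Q = (-1218378 + 1/38222) + 817819 = -46568843915/38222 + 817819 = -15310166097/38222 ≈ -4.0056e+5)
√(n(1283) + Q) = √((¼)*1283 - 15310166097/38222) = √(1283/4 - 15310166097/38222) = √(-30595812781/76444) = I*√584716578057691/38222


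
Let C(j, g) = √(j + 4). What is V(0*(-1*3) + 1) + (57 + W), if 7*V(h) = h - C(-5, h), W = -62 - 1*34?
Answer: -272/7 - I/7 ≈ -38.857 - 0.14286*I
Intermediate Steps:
C(j, g) = √(4 + j)
W = -96 (W = -62 - 34 = -96)
V(h) = -I/7 + h/7 (V(h) = (h - √(4 - 5))/7 = (h - √(-1))/7 = (h - I)/7 = -I/7 + h/7)
V(0*(-1*3) + 1) + (57 + W) = (-I/7 + (0*(-1*3) + 1)/7) + (57 - 96) = (-I/7 + (0*(-3) + 1)/7) - 39 = (-I/7 + (0 + 1)/7) - 39 = (-I/7 + (⅐)*1) - 39 = (-I/7 + ⅐) - 39 = (⅐ - I/7) - 39 = -272/7 - I/7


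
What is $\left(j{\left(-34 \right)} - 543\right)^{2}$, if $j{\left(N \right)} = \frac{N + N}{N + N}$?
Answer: $293764$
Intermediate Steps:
$j{\left(N \right)} = 1$ ($j{\left(N \right)} = \frac{2 N}{2 N} = 2 N \frac{1}{2 N} = 1$)
$\left(j{\left(-34 \right)} - 543\right)^{2} = \left(1 - 543\right)^{2} = \left(-542\right)^{2} = 293764$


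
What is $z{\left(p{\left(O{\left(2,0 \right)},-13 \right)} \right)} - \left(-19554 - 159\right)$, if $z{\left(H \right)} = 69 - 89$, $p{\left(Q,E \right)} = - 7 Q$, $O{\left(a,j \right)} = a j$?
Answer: $19693$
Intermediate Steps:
$z{\left(H \right)} = -20$ ($z{\left(H \right)} = 69 - 89 = -20$)
$z{\left(p{\left(O{\left(2,0 \right)},-13 \right)} \right)} - \left(-19554 - 159\right) = -20 - \left(-19554 - 159\right) = -20 - -19713 = -20 + 19713 = 19693$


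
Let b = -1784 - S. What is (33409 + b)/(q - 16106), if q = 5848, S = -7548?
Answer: -39173/10258 ≈ -3.8188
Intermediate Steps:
b = 5764 (b = -1784 - 1*(-7548) = -1784 + 7548 = 5764)
(33409 + b)/(q - 16106) = (33409 + 5764)/(5848 - 16106) = 39173/(-10258) = 39173*(-1/10258) = -39173/10258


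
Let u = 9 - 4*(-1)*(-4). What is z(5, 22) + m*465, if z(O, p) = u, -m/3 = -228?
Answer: 318053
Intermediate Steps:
m = 684 (m = -3*(-228) = 684)
u = -7 (u = 9 - (-4)*(-4) = 9 - 1*16 = 9 - 16 = -7)
z(O, p) = -7
z(5, 22) + m*465 = -7 + 684*465 = -7 + 318060 = 318053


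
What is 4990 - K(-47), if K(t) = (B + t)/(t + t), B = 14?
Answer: 469027/94 ≈ 4989.6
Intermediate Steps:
K(t) = (14 + t)/(2*t) (K(t) = (14 + t)/(t + t) = (14 + t)/((2*t)) = (14 + t)*(1/(2*t)) = (14 + t)/(2*t))
4990 - K(-47) = 4990 - (14 - 47)/(2*(-47)) = 4990 - (-1)*(-33)/(2*47) = 4990 - 1*33/94 = 4990 - 33/94 = 469027/94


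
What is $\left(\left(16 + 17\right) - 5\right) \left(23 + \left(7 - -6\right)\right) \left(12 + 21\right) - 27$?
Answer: $33237$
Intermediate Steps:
$\left(\left(16 + 17\right) - 5\right) \left(23 + \left(7 - -6\right)\right) \left(12 + 21\right) - 27 = \left(33 - 5\right) \left(23 + \left(7 + 6\right)\right) 33 - 27 = 28 \left(23 + 13\right) 33 - 27 = 28 \cdot 36 \cdot 33 - 27 = 28 \cdot 1188 - 27 = 33264 - 27 = 33237$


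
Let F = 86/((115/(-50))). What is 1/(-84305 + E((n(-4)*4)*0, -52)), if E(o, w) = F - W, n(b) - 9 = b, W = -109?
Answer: -23/1937368 ≈ -1.1872e-5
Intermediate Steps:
n(b) = 9 + b
F = -860/23 (F = 86/((115*(-1/50))) = 86/(-23/10) = 86*(-10/23) = -860/23 ≈ -37.391)
E(o, w) = 1647/23 (E(o, w) = -860/23 - 1*(-109) = -860/23 + 109 = 1647/23)
1/(-84305 + E((n(-4)*4)*0, -52)) = 1/(-84305 + 1647/23) = 1/(-1937368/23) = -23/1937368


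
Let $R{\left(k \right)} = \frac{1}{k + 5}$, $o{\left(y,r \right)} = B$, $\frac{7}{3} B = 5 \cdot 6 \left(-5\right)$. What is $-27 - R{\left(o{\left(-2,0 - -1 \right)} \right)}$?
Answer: $- \frac{11198}{415} \approx -26.983$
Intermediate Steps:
$B = - \frac{450}{7}$ ($B = \frac{3 \cdot 5 \cdot 6 \left(-5\right)}{7} = \frac{3 \cdot 30 \left(-5\right)}{7} = \frac{3}{7} \left(-150\right) = - \frac{450}{7} \approx -64.286$)
$o{\left(y,r \right)} = - \frac{450}{7}$
$R{\left(k \right)} = \frac{1}{5 + k}$
$-27 - R{\left(o{\left(-2,0 - -1 \right)} \right)} = -27 - \frac{1}{5 - \frac{450}{7}} = -27 - \frac{1}{- \frac{415}{7}} = -27 - - \frac{7}{415} = -27 + \frac{7}{415} = - \frac{11198}{415}$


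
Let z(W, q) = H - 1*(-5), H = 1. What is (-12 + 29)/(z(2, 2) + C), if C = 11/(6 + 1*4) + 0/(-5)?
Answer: 170/71 ≈ 2.3944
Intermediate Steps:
z(W, q) = 6 (z(W, q) = 1 - 1*(-5) = 1 + 5 = 6)
C = 11/10 (C = 11/(6 + 4) + 0*(-1/5) = 11/10 + 0 = 11/10 ≈ 1.1000)
(-12 + 29)/(z(2, 2) + C) = (-12 + 29)/(6 + 11/10) = 17/(71/10) = (10/71)*17 = 170/71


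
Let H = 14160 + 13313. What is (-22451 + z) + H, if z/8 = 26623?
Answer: 218006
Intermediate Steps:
H = 27473
z = 212984 (z = 8*26623 = 212984)
(-22451 + z) + H = (-22451 + 212984) + 27473 = 190533 + 27473 = 218006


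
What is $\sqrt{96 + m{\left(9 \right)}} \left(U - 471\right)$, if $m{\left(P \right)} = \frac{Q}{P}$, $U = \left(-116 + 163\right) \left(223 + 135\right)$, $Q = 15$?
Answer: $\frac{16355 \sqrt{879}}{3} \approx 1.6163 \cdot 10^{5}$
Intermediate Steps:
$U = 16826$ ($U = 47 \cdot 358 = 16826$)
$m{\left(P \right)} = \frac{15}{P}$
$\sqrt{96 + m{\left(9 \right)}} \left(U - 471\right) = \sqrt{96 + \frac{15}{9}} \left(16826 - 471\right) = \sqrt{96 + 15 \cdot \frac{1}{9}} \cdot 16355 = \sqrt{96 + \frac{5}{3}} \cdot 16355 = \sqrt{\frac{293}{3}} \cdot 16355 = \frac{\sqrt{879}}{3} \cdot 16355 = \frac{16355 \sqrt{879}}{3}$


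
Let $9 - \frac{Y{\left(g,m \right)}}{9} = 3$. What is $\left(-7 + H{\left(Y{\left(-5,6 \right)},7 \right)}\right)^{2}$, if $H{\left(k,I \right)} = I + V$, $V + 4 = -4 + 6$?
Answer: $4$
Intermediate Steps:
$Y{\left(g,m \right)} = 54$ ($Y{\left(g,m \right)} = 81 - 27 = 54$)
$V = -2$ ($V = -4 + \left(-4 + 6\right) = -4 + 2 = -2$)
$H{\left(k,I \right)} = -2 + I$ ($H{\left(k,I \right)} = I - 2 = -2 + I$)
$\left(-7 + H{\left(Y{\left(-5,6 \right)},7 \right)}\right)^{2} = \left(-7 + \left(-2 + 7\right)\right)^{2} = \left(-7 + 5\right)^{2} = \left(-2\right)^{2} = 4$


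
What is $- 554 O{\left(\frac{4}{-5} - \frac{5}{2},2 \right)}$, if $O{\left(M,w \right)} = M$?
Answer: $\frac{9141}{5} \approx 1828.2$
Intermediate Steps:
$- 554 O{\left(\frac{4}{-5} - \frac{5}{2},2 \right)} = - 554 \left(\frac{4}{-5} - \frac{5}{2}\right) = - 554 \left(4 \left(- \frac{1}{5}\right) - \frac{5}{2}\right) = - 554 \left(- \frac{4}{5} - \frac{5}{2}\right) = \left(-554\right) \left(- \frac{33}{10}\right) = \frac{9141}{5}$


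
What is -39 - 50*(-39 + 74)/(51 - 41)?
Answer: -214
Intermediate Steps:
-39 - 50*(-39 + 74)/(51 - 41) = -39 - 1750/10 = -39 - 50*7/2 = -39 - 175 = -214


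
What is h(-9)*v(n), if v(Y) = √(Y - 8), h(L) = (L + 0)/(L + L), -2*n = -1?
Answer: I*√30/4 ≈ 1.3693*I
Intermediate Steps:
n = ½ (n = -½*(-1) = ½ ≈ 0.50000)
h(L) = ½ (h(L) = L/((2*L)) = L*(1/(2*L)) = ½)
v(Y) = √(-8 + Y)
h(-9)*v(n) = √(-8 + ½)/2 = √(-15/2)/2 = (I*√30/2)/2 = I*√30/4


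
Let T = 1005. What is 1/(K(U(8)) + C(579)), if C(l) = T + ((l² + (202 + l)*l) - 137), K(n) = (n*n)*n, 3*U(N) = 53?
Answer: 27/21433193 ≈ 1.2597e-6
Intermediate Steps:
U(N) = 53/3 (U(N) = (⅓)*53 = 53/3)
K(n) = n³ (K(n) = n²*n = n³)
C(l) = 868 + l² + l*(202 + l) (C(l) = 1005 + ((l² + (202 + l)*l) - 137) = 1005 + ((l² + l*(202 + l)) - 137) = 1005 + (-137 + l² + l*(202 + l)) = 868 + l² + l*(202 + l))
1/(K(U(8)) + C(579)) = 1/((53/3)³ + (868 + 2*579² + 202*579)) = 1/(148877/27 + (868 + 2*335241 + 116958)) = 1/(148877/27 + (868 + 670482 + 116958)) = 1/(148877/27 + 788308) = 1/(21433193/27) = 27/21433193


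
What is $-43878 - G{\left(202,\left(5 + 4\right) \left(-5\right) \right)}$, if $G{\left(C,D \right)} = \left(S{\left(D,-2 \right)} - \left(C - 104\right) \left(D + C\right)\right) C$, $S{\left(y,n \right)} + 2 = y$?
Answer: $3073588$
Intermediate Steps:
$S{\left(y,n \right)} = -2 + y$
$G{\left(C,D \right)} = C \left(-2 + D - \left(-104 + C\right) \left(C + D\right)\right)$ ($G{\left(C,D \right)} = \left(\left(-2 + D\right) - \left(C - 104\right) \left(D + C\right)\right) C = \left(\left(-2 + D\right) - \left(-104 + C\right) \left(C + D\right)\right) C = \left(-2 + D - \left(-104 + C\right) \left(C + D\right)\right) C = C \left(-2 + D - \left(-104 + C\right) \left(C + D\right)\right)$)
$-43878 - G{\left(202,\left(5 + 4\right) \left(-5\right) \right)} = -43878 - 202 \left(-2 - 202^{2} + 104 \cdot 202 + 105 \left(5 + 4\right) \left(-5\right) - 202 \left(5 + 4\right) \left(-5\right)\right) = -43878 - 202 \left(-2 - 40804 + 21008 + 105 \cdot 9 \left(-5\right) - 202 \cdot 9 \left(-5\right)\right) = -43878 - 202 \left(-2 - 40804 + 21008 + 105 \left(-45\right) - 202 \left(-45\right)\right) = -43878 - 202 \left(-2 - 40804 + 21008 - 4725 + 9090\right) = -43878 - 202 \left(-15433\right) = -43878 - -3117466 = -43878 + 3117466 = 3073588$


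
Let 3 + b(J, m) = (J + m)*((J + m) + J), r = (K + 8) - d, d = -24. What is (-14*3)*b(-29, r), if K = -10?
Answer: -10458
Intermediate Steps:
r = 22 (r = (-10 + 8) - 1*(-24) = -2 + 24 = 22)
b(J, m) = -3 + (J + m)*(m + 2*J) (b(J, m) = -3 + (J + m)*((J + m) + J) = -3 + (J + m)*(m + 2*J))
(-14*3)*b(-29, r) = (-14*3)*(-3 + 22**2 + 2*(-29)**2 + 3*(-29)*22) = -42*(-3 + 484 + 2*841 - 1914) = -42*(-3 + 484 + 1682 - 1914) = -42*249 = -10458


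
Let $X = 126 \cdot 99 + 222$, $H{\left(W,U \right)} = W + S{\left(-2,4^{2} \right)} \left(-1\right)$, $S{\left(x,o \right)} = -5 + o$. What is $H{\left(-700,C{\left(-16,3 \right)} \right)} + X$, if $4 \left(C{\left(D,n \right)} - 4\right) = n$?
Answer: $11985$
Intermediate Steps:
$C{\left(D,n \right)} = 4 + \frac{n}{4}$
$H{\left(W,U \right)} = -11 + W$ ($H{\left(W,U \right)} = W + \left(-5 + 4^{2}\right) \left(-1\right) = W + \left(-5 + 16\right) \left(-1\right) = W + 11 \left(-1\right) = W - 11 = -11 + W$)
$X = 12696$ ($X = 12474 + 222 = 12696$)
$H{\left(-700,C{\left(-16,3 \right)} \right)} + X = \left(-11 - 700\right) + 12696 = -711 + 12696 = 11985$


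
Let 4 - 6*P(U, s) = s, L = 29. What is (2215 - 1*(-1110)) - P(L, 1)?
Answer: 6649/2 ≈ 3324.5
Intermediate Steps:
P(U, s) = ⅔ - s/6
(2215 - 1*(-1110)) - P(L, 1) = (2215 - 1*(-1110)) - (⅔ - ⅙*1) = (2215 + 1110) - (⅔ - ⅙) = 3325 - 1*½ = 3325 - ½ = 6649/2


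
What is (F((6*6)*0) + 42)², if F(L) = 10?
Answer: 2704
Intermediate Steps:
(F((6*6)*0) + 42)² = (10 + 42)² = 52² = 2704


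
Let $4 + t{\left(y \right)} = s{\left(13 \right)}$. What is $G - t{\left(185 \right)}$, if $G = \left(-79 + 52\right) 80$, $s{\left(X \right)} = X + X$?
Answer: $-2182$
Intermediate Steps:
$s{\left(X \right)} = 2 X$
$t{\left(y \right)} = 22$ ($t{\left(y \right)} = -4 + 2 \cdot 13 = -4 + 26 = 22$)
$G = -2160$ ($G = \left(-27\right) 80 = -2160$)
$G - t{\left(185 \right)} = -2160 - 22 = -2182$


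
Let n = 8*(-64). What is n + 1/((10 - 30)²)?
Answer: -204799/400 ≈ -512.00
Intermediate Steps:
n = -512
n + 1/((10 - 30)²) = -512 + 1/((10 - 30)²) = -512 + 1/((-20)²) = -512 + 1/400 = -204799/400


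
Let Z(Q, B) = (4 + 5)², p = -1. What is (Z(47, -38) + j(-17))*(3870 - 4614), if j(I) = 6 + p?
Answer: -63984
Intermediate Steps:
Z(Q, B) = 81 (Z(Q, B) = 9² = 81)
j(I) = 5 (j(I) = 6 - 1 = 5)
(Z(47, -38) + j(-17))*(3870 - 4614) = (81 + 5)*(3870 - 4614) = 86*(-744) = -63984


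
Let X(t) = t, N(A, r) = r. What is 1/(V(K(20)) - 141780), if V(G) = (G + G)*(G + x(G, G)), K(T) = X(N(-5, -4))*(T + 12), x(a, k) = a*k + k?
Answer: -1/4270548 ≈ -2.3416e-7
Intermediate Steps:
x(a, k) = k + a*k
K(T) = -48 - 4*T (K(T) = -4*(T + 12) = -4*(12 + T) = -48 - 4*T)
V(G) = 2*G*(G + G*(1 + G)) (V(G) = (G + G)*(G + G*(1 + G)) = (2*G)*(G + G*(1 + G)) = 2*G*(G + G*(1 + G)))
1/(V(K(20)) - 141780) = 1/(2*(-48 - 4*20)**2*(2 + (-48 - 4*20)) - 141780) = 1/(2*(-48 - 80)**2*(2 + (-48 - 80)) - 141780) = 1/(2*(-128)**2*(2 - 128) - 141780) = 1/(2*16384*(-126) - 141780) = 1/(-4128768 - 141780) = 1/(-4270548) = -1/4270548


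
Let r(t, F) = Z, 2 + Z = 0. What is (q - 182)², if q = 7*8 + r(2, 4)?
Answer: 16384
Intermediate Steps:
Z = -2 (Z = -2 + 0 = -2)
r(t, F) = -2
q = 54 (q = 7*8 - 2 = 56 - 2 = 54)
(q - 182)² = (54 - 182)² = (-128)² = 16384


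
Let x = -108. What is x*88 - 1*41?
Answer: -9545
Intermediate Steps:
x*88 - 1*41 = -108*88 - 1*41 = -9504 - 41 = -9545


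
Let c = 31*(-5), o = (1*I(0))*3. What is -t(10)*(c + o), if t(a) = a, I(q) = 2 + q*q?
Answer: 1490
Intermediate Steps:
I(q) = 2 + q²
o = 6 (o = (1*(2 + 0²))*3 = (1*(2 + 0))*3 = (1*2)*3 = 2*3 = 6)
c = -155
-t(10)*(c + o) = -10*(-155 + 6) = -10*(-149) = -1*(-1490) = 1490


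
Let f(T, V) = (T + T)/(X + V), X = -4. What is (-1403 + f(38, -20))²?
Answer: 71182969/36 ≈ 1.9773e+6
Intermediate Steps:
f(T, V) = 2*T/(-4 + V) (f(T, V) = (T + T)/(-4 + V) = (2*T)/(-4 + V) = 2*T/(-4 + V))
(-1403 + f(38, -20))² = (-1403 + 2*38/(-4 - 20))² = (-1403 + 2*38/(-24))² = (-1403 + 2*38*(-1/24))² = (-1403 - 19/6)² = (-8437/6)² = 71182969/36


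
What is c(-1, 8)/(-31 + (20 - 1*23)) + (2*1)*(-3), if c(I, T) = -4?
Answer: -100/17 ≈ -5.8824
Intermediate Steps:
c(-1, 8)/(-31 + (20 - 1*23)) + (2*1)*(-3) = -4/(-31 + (20 - 1*23)) + (2*1)*(-3) = -4/(-31 + (20 - 23)) + 2*(-3) = -4/(-31 - 3) - 6 = -4/(-34) - 6 = -4*(-1/34) - 6 = 2/17 - 6 = -100/17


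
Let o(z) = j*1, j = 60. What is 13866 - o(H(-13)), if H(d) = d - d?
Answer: 13806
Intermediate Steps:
H(d) = 0 (H(d) = d - d = 0)
o(z) = 60 (o(z) = 60*1 = 60)
13866 - o(H(-13)) = 13866 - 1*60 = 13866 - 60 = 13806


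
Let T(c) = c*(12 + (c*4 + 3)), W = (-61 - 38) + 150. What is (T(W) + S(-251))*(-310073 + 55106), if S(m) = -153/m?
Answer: -714818342124/251 ≈ -2.8479e+9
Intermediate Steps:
W = 51 (W = -99 + 150 = 51)
T(c) = c*(15 + 4*c) (T(c) = c*(12 + (4*c + 3)) = c*(12 + (3 + 4*c)) = c*(15 + 4*c))
(T(W) + S(-251))*(-310073 + 55106) = (51*(15 + 4*51) - 153/(-251))*(-310073 + 55106) = (51*(15 + 204) - 153*(-1/251))*(-254967) = (51*219 + 153/251)*(-254967) = (11169 + 153/251)*(-254967) = (2803572/251)*(-254967) = -714818342124/251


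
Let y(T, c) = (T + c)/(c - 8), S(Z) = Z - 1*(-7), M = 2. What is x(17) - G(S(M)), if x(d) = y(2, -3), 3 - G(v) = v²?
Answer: 859/11 ≈ 78.091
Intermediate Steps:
S(Z) = 7 + Z (S(Z) = Z + 7 = 7 + Z)
y(T, c) = (T + c)/(-8 + c)
G(v) = 3 - v²
x(d) = 1/11 (x(d) = (2 - 3)/(-8 - 3) = -1/(-11) = -1/11*(-1) = 1/11)
x(17) - G(S(M)) = 1/11 - (3 - (7 + 2)²) = 1/11 - (3 - 1*9²) = 1/11 - (3 - 1*81) = 1/11 - (3 - 81) = 1/11 - 1*(-78) = 1/11 + 78 = 859/11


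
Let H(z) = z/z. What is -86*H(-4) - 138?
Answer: -224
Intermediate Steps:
H(z) = 1
-86*H(-4) - 138 = -86*1 - 138 = -86 - 138 = -224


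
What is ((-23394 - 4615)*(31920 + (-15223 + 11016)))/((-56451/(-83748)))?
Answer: -21668773748972/18817 ≈ -1.1516e+9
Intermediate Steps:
((-23394 - 4615)*(31920 + (-15223 + 11016)))/((-56451/(-83748))) = (-28009*(31920 - 4207))/((-56451*(-1/83748))) = (-28009*27713)/(18817/27916) = -776213417*27916/18817 = -21668773748972/18817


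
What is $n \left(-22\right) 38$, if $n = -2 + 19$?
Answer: $-14212$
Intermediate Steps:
$n = 17$
$n \left(-22\right) 38 = 17 \left(-22\right) 38 = \left(-374\right) 38 = -14212$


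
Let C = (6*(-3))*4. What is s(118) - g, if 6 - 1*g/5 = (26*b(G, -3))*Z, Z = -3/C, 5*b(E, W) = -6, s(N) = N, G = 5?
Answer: 163/2 ≈ 81.500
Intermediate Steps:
C = -72 (C = -18*4 = -72)
b(E, W) = -6/5 (b(E, W) = (⅕)*(-6) = -6/5)
Z = 1/24 (Z = -3/(-72) = -3*(-1/72) = 1/24 ≈ 0.041667)
g = 73/2 (g = 30 - 5*26*(-6/5)/24 = 30 - (-156)/24 = 30 - 5*(-13/10) = 30 + 13/2 = 73/2 ≈ 36.500)
s(118) - g = 118 - 1*73/2 = 118 - 73/2 = 163/2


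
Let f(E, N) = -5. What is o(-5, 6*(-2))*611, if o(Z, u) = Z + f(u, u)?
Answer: -6110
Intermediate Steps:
o(Z, u) = -5 + Z (o(Z, u) = Z - 5 = -5 + Z)
o(-5, 6*(-2))*611 = (-5 - 5)*611 = -10*611 = -6110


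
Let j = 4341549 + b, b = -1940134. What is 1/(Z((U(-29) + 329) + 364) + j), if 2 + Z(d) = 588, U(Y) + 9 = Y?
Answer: 1/2402001 ≈ 4.1632e-7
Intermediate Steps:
U(Y) = -9 + Y
j = 2401415 (j = 4341549 - 1940134 = 2401415)
Z(d) = 586 (Z(d) = -2 + 588 = 586)
1/(Z((U(-29) + 329) + 364) + j) = 1/(586 + 2401415) = 1/2402001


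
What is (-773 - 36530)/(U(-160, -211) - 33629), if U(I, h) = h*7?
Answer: 37303/35106 ≈ 1.0626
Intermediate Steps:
U(I, h) = 7*h
(-773 - 36530)/(U(-160, -211) - 33629) = (-773 - 36530)/(7*(-211) - 33629) = -37303/(-1477 - 33629) = -37303/(-35106) = -37303*(-1/35106) = 37303/35106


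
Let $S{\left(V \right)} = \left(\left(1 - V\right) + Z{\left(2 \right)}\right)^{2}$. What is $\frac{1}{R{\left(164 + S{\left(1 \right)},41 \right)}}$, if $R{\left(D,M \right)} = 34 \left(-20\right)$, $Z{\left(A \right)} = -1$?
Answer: $- \frac{1}{680} \approx -0.0014706$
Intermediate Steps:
$S{\left(V \right)} = V^{2}$ ($S{\left(V \right)} = \left(\left(1 - V\right) - 1\right)^{2} = \left(- V\right)^{2} = V^{2}$)
$R{\left(D,M \right)} = -680$
$\frac{1}{R{\left(164 + S{\left(1 \right)},41 \right)}} = \frac{1}{-680} = - \frac{1}{680}$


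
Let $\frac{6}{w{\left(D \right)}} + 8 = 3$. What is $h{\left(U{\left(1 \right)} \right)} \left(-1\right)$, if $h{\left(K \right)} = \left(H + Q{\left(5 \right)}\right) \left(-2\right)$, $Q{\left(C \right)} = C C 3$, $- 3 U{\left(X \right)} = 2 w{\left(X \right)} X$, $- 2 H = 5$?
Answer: $145$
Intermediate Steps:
$H = - \frac{5}{2}$ ($H = \left(- \frac{1}{2}\right) 5 = - \frac{5}{2} \approx -2.5$)
$w{\left(D \right)} = - \frac{6}{5}$ ($w{\left(D \right)} = \frac{6}{-8 + 3} = \frac{6}{-5} = 6 \left(- \frac{1}{5}\right) = - \frac{6}{5}$)
$U{\left(X \right)} = \frac{4 X}{5}$ ($U{\left(X \right)} = - \frac{2 \left(- \frac{6}{5}\right) X}{3} = - \frac{\left(- \frac{12}{5}\right) X}{3} = \frac{4 X}{5}$)
$Q{\left(C \right)} = 3 C^{2}$ ($Q{\left(C \right)} = C^{2} \cdot 3 = 3 C^{2}$)
$h{\left(K \right)} = -145$ ($h{\left(K \right)} = \left(- \frac{5}{2} + 3 \cdot 5^{2}\right) \left(-2\right) = \left(- \frac{5}{2} + 3 \cdot 25\right) \left(-2\right) = \left(- \frac{5}{2} + 75\right) \left(-2\right) = \frac{145}{2} \left(-2\right) = -145$)
$h{\left(U{\left(1 \right)} \right)} \left(-1\right) = \left(-145\right) \left(-1\right) = 145$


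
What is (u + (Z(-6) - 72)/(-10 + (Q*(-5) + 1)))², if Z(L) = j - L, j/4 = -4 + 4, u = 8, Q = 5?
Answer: 28561/289 ≈ 98.827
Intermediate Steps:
j = 0 (j = 4*(-4 + 4) = 4*0 = 0)
Z(L) = -L (Z(L) = 0 - L = -L)
(u + (Z(-6) - 72)/(-10 + (Q*(-5) + 1)))² = (8 + (-1*(-6) - 72)/(-10 + (5*(-5) + 1)))² = (8 + (6 - 72)/(-10 + (-25 + 1)))² = (8 - 66/(-10 - 24))² = (8 - 66/(-34))² = (8 - 66*(-1/34))² = (8 + 33/17)² = (169/17)² = 28561/289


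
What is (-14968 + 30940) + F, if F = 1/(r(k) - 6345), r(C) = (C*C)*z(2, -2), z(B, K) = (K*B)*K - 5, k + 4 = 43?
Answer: 28462103/1782 ≈ 15972.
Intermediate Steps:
k = 39 (k = -4 + 43 = 39)
z(B, K) = -5 + B*K² (z(B, K) = (B*K)*K - 5 = B*K² - 5 = -5 + B*K²)
r(C) = 3*C² (r(C) = (C*C)*(-5 + 2*(-2)²) = C²*(-5 + 2*4) = C²*(-5 + 8) = C²*3 = 3*C²)
F = -1/1782 (F = 1/(3*39² - 6345) = 1/(3*1521 - 6345) = 1/(4563 - 6345) = 1/(-1782) = -1/1782 ≈ -0.00056117)
(-14968 + 30940) + F = (-14968 + 30940) - 1/1782 = 15972 - 1/1782 = 28462103/1782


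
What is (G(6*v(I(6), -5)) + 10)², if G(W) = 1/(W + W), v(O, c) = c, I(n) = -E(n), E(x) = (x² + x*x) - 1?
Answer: 358801/3600 ≈ 99.667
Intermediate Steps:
E(x) = -1 + 2*x² (E(x) = (x² + x²) - 1 = 2*x² - 1 = -1 + 2*x²)
I(n) = 1 - 2*n² (I(n) = -(-1 + 2*n²) = 1 - 2*n²)
G(W) = 1/(2*W)
(G(6*v(I(6), -5)) + 10)² = (1/(2*((6*(-5)))) + 10)² = ((½)/(-30) + 10)² = ((½)*(-1/30) + 10)² = (-1/60 + 10)² = (599/60)² = 358801/3600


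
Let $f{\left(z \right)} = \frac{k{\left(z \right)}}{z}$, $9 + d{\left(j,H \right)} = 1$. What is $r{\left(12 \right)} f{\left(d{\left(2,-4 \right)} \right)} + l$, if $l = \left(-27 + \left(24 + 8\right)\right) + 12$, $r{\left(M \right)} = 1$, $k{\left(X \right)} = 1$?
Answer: $\frac{135}{8} \approx 16.875$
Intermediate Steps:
$d{\left(j,H \right)} = -8$ ($d{\left(j,H \right)} = -9 + 1 = -8$)
$f{\left(z \right)} = \frac{1}{z}$ ($f{\left(z \right)} = 1 \frac{1}{z} = \frac{1}{z}$)
$l = 17$ ($l = \left(-27 + 32\right) + 12 = 5 + 12 = 17$)
$r{\left(12 \right)} f{\left(d{\left(2,-4 \right)} \right)} + l = 1 \frac{1}{-8} + 17 = 1 \left(- \frac{1}{8}\right) + 17 = - \frac{1}{8} + 17 = \frac{135}{8}$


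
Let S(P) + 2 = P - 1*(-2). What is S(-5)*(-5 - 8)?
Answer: 65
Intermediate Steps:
S(P) = P (S(P) = -2 + (P - 1*(-2)) = -2 + (P + 2) = -2 + (2 + P) = P)
S(-5)*(-5 - 8) = -5*(-5 - 8) = -5*(-13) = 65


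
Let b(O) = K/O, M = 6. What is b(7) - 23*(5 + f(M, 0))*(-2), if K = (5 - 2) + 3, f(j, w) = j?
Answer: 3548/7 ≈ 506.86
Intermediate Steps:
K = 6 (K = 3 + 3 = 6)
b(O) = 6/O
b(7) - 23*(5 + f(M, 0))*(-2) = 6/7 - 23*(5 + 6)*(-2) = 6*(1/7) - 253*(-2) = 6/7 - 23*(-22) = 6/7 + 506 = 3548/7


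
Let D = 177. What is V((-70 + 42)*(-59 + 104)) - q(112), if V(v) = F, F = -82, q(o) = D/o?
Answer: -9361/112 ≈ -83.580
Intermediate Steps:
q(o) = 177/o
V(v) = -82
V((-70 + 42)*(-59 + 104)) - q(112) = -82 - 177/112 = -9361/112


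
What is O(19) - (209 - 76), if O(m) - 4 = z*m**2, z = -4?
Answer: -1573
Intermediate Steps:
O(m) = 4 - 4*m**2
O(19) - (209 - 76) = (4 - 4*19**2) - (209 - 76) = (4 - 4*361) - 1*133 = (4 - 1444) - 133 = -1440 - 133 = -1573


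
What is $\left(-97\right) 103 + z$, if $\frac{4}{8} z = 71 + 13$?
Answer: $-9823$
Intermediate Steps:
$z = 168$ ($z = 2 \left(71 + 13\right) = 2 \cdot 84 = 168$)
$\left(-97\right) 103 + z = \left(-97\right) 103 + 168 = -9991 + 168 = -9823$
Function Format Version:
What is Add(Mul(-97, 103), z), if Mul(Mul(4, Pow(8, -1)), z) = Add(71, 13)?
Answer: -9823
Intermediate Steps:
z = 168 (z = Mul(2, Add(71, 13)) = Mul(2, 84) = 168)
Add(Mul(-97, 103), z) = Add(Mul(-97, 103), 168) = Add(-9991, 168) = -9823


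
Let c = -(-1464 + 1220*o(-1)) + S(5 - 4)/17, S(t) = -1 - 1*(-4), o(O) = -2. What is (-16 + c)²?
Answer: 4369077801/289 ≈ 1.5118e+7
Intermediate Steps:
S(t) = 3 (S(t) = -1 + 4 = 3)
c = 66371/17 (c = -61/(1/(-24 - 2*(-4)*(-5))) + 3/17 = -61/(1/(-24 + 8*(-5))) + 3*(1/17) = -61/(1/(-24 - 40)) + 3/17 = -61/(1/(-64)) + 3/17 = -61/(-1/64) + 3/17 = -61*(-64) + 3/17 = 3904 + 3/17 = 66371/17 ≈ 3904.2)
(-16 + c)² = (-16 + 66371/17)² = (66099/17)² = 4369077801/289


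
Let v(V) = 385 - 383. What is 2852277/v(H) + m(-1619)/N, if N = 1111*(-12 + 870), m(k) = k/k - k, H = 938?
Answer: 453149804361/317746 ≈ 1.4261e+6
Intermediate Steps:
v(V) = 2
m(k) = 1 - k
N = 953238 (N = 1111*858 = 953238)
2852277/v(H) + m(-1619)/N = 2852277/2 + (1 - 1*(-1619))/953238 = 2852277*(½) + (1 + 1619)*(1/953238) = 2852277/2 + 1620*(1/953238) = 2852277/2 + 270/158873 = 453149804361/317746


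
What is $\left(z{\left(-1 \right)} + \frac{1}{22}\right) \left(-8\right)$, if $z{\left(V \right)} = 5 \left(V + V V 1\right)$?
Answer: $- \frac{4}{11} \approx -0.36364$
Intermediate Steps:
$z{\left(V \right)} = 5 V + 5 V^{2}$ ($z{\left(V \right)} = 5 \left(V + V^{2} \cdot 1\right) = 5 \left(V + V^{2}\right) = 5 V + 5 V^{2}$)
$\left(z{\left(-1 \right)} + \frac{1}{22}\right) \left(-8\right) = \left(5 \left(-1\right) \left(1 - 1\right) + \frac{1}{22}\right) \left(-8\right) = \left(5 \left(-1\right) 0 + \frac{1}{22}\right) \left(-8\right) = \left(0 + \frac{1}{22}\right) \left(-8\right) = \frac{1}{22} \left(-8\right) = - \frac{4}{11}$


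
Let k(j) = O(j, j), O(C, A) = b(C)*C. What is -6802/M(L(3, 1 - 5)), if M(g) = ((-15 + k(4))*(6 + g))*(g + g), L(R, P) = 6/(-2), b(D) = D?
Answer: 3401/9 ≈ 377.89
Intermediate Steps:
O(C, A) = C**2 (O(C, A) = C*C = C**2)
k(j) = j**2
L(R, P) = -3 (L(R, P) = 6*(-1/2) = -3)
M(g) = 2*g*(6 + g) (M(g) = ((-15 + 4**2)*(6 + g))*(g + g) = ((-15 + 16)*(6 + g))*(2*g) = (1*(6 + g))*(2*g) = (6 + g)*(2*g) = 2*g*(6 + g))
-6802/M(L(3, 1 - 5)) = -6802*(-1/(6*(6 - 3))) = -6802/(2*(-3)*3) = -6802/(-18) = -6802*(-1/18) = 3401/9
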